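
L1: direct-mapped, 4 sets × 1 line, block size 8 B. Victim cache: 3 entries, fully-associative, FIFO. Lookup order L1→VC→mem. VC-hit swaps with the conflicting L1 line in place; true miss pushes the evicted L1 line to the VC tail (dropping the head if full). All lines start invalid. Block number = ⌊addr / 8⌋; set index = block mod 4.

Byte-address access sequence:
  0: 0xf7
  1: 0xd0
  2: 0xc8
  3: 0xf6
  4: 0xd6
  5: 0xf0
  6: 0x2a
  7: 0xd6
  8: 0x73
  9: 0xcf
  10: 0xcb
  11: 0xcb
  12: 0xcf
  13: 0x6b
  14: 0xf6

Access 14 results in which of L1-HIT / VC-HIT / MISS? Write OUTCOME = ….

0: 0xf7 (blk 30, set 2) → MISS  vc=[]
1: 0xd0 (blk 26, set 2) → MISS  vc=[30]
2: 0xc8 (blk 25, set 1) → MISS  vc=[30]
3: 0xf6 (blk 30, set 2) → VC-HIT  vc=[26]
4: 0xd6 (blk 26, set 2) → VC-HIT  vc=[30]
5: 0xf0 (blk 30, set 2) → VC-HIT  vc=[26]
6: 0x2a (blk 5, set 1) → MISS  vc=[26, 25]
7: 0xd6 (blk 26, set 2) → VC-HIT  vc=[30, 25]
8: 0x73 (blk 14, set 2) → MISS  vc=[30, 25, 26]
9: 0xcf (blk 25, set 1) → VC-HIT  vc=[30, 5, 26]
10: 0xcb (blk 25, set 1) → L1-HIT  vc=[30, 5, 26]
11: 0xcb (blk 25, set 1) → L1-HIT  vc=[30, 5, 26]
12: 0xcf (blk 25, set 1) → L1-HIT  vc=[30, 5, 26]
13: 0x6b (blk 13, set 1) → MISS  vc=[5, 26, 25]
14: 0xf6 (blk 30, set 2) → MISS  vc=[26, 25, 14]

OUTCOME = MISS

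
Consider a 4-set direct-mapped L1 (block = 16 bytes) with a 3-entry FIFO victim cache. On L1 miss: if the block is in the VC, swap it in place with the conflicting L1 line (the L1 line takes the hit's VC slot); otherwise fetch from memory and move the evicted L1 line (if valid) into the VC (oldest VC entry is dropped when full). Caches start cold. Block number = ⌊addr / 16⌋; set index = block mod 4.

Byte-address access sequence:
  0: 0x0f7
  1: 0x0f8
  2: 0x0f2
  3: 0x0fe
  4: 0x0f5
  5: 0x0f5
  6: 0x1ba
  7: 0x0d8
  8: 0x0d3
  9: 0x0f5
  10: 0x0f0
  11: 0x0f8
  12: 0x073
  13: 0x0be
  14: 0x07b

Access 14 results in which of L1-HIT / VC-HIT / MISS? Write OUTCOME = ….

OUTCOME = VC-HIT

0: 0xf7 (blk 15, set 3) → MISS  vc=[]
1: 0xf8 (blk 15, set 3) → L1-HIT  vc=[]
2: 0xf2 (blk 15, set 3) → L1-HIT  vc=[]
3: 0xfe (blk 15, set 3) → L1-HIT  vc=[]
4: 0xf5 (blk 15, set 3) → L1-HIT  vc=[]
5: 0xf5 (blk 15, set 3) → L1-HIT  vc=[]
6: 0x1ba (blk 27, set 3) → MISS  vc=[15]
7: 0xd8 (blk 13, set 1) → MISS  vc=[15]
8: 0xd3 (blk 13, set 1) → L1-HIT  vc=[15]
9: 0xf5 (blk 15, set 3) → VC-HIT  vc=[27]
10: 0xf0 (blk 15, set 3) → L1-HIT  vc=[27]
11: 0xf8 (blk 15, set 3) → L1-HIT  vc=[27]
12: 0x73 (blk 7, set 3) → MISS  vc=[27, 15]
13: 0xbe (blk 11, set 3) → MISS  vc=[27, 15, 7]
14: 0x7b (blk 7, set 3) → VC-HIT  vc=[27, 15, 11]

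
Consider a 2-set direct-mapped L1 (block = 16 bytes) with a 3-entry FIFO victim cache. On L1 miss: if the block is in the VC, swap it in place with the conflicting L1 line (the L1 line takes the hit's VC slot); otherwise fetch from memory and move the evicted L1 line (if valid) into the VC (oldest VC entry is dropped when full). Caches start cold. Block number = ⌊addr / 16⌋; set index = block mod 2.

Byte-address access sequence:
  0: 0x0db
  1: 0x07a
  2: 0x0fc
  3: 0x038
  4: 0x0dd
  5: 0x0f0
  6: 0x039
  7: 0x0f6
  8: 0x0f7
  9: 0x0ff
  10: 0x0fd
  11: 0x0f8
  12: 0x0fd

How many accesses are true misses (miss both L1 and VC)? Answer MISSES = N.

MISSES = 4

0: 0xdb (blk 13, set 1) → MISS  vc=[]
1: 0x7a (blk 7, set 1) → MISS  vc=[13]
2: 0xfc (blk 15, set 1) → MISS  vc=[13, 7]
3: 0x38 (blk 3, set 1) → MISS  vc=[13, 7, 15]
4: 0xdd (blk 13, set 1) → VC-HIT  vc=[3, 7, 15]
5: 0xf0 (blk 15, set 1) → VC-HIT  vc=[3, 7, 13]
6: 0x39 (blk 3, set 1) → VC-HIT  vc=[15, 7, 13]
7: 0xf6 (blk 15, set 1) → VC-HIT  vc=[3, 7, 13]
8: 0xf7 (blk 15, set 1) → L1-HIT  vc=[3, 7, 13]
9: 0xff (blk 15, set 1) → L1-HIT  vc=[3, 7, 13]
10: 0xfd (blk 15, set 1) → L1-HIT  vc=[3, 7, 13]
11: 0xf8 (blk 15, set 1) → L1-HIT  vc=[3, 7, 13]
12: 0xfd (blk 15, set 1) → L1-HIT  vc=[3, 7, 13]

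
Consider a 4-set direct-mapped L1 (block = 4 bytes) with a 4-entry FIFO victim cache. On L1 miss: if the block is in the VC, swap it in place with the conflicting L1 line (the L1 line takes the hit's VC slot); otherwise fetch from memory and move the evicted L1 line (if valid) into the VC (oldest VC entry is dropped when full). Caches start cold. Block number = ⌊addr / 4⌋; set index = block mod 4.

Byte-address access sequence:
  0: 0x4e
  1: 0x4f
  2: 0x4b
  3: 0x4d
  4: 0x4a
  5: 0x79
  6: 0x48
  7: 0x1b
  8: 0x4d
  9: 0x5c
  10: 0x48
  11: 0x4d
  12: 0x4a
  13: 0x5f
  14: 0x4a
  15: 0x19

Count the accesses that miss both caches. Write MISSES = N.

MISSES = 5

  [0] addr=0x4e blk=19 s=3: MISS | VC []
  [1] addr=0x4f blk=19 s=3: L1-HIT | VC []
  [2] addr=0x4b blk=18 s=2: MISS | VC []
  [3] addr=0x4d blk=19 s=3: L1-HIT | VC []
  [4] addr=0x4a blk=18 s=2: L1-HIT | VC []
  [5] addr=0x79 blk=30 s=2: MISS | VC [18]
  [6] addr=0x48 blk=18 s=2: VC-HIT | VC [30]
  [7] addr=0x1b blk=6 s=2: MISS | VC [30, 18]
  [8] addr=0x4d blk=19 s=3: L1-HIT | VC [30, 18]
  [9] addr=0x5c blk=23 s=3: MISS | VC [30, 18, 19]
  [10] addr=0x48 blk=18 s=2: VC-HIT | VC [30, 6, 19]
  [11] addr=0x4d blk=19 s=3: VC-HIT | VC [30, 6, 23]
  [12] addr=0x4a blk=18 s=2: L1-HIT | VC [30, 6, 23]
  [13] addr=0x5f blk=23 s=3: VC-HIT | VC [30, 6, 19]
  [14] addr=0x4a blk=18 s=2: L1-HIT | VC [30, 6, 19]
  [15] addr=0x19 blk=6 s=2: VC-HIT | VC [30, 18, 19]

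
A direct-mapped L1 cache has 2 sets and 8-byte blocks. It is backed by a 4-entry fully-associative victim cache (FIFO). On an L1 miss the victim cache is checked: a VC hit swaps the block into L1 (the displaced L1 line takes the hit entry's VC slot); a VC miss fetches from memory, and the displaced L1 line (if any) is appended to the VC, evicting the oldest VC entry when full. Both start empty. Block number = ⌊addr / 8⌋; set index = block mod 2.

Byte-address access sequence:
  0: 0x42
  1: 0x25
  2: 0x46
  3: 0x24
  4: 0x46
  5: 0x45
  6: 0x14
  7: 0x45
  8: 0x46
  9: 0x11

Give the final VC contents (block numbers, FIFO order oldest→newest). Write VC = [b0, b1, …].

#0 0x42→b8/s0 MISS; vc=[]
#1 0x25→b4/s0 MISS; vc=[8]
#2 0x46→b8/s0 VC-HIT; vc=[4]
#3 0x24→b4/s0 VC-HIT; vc=[8]
#4 0x46→b8/s0 VC-HIT; vc=[4]
#5 0x45→b8/s0 L1-HIT; vc=[4]
#6 0x14→b2/s0 MISS; vc=[4,8]
#7 0x45→b8/s0 VC-HIT; vc=[4,2]
#8 0x46→b8/s0 L1-HIT; vc=[4,2]
#9 0x11→b2/s0 VC-HIT; vc=[4,8]

VC = [4, 8]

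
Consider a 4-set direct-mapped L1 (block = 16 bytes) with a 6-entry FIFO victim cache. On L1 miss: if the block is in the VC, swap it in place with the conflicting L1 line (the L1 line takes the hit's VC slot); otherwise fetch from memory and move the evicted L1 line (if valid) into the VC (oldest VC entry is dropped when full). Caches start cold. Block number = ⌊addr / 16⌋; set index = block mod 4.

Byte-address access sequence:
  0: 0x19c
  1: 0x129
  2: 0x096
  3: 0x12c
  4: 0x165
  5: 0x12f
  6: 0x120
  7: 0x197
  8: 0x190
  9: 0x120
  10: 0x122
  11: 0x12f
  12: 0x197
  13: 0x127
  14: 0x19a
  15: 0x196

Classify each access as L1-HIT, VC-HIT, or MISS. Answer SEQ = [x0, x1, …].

SEQ = [MISS, MISS, MISS, L1-HIT, MISS, VC-HIT, L1-HIT, VC-HIT, L1-HIT, L1-HIT, L1-HIT, L1-HIT, L1-HIT, L1-HIT, L1-HIT, L1-HIT]

#0 0x19c→b25/s1 MISS; vc=[]
#1 0x129→b18/s2 MISS; vc=[]
#2 0x96→b9/s1 MISS; vc=[25]
#3 0x12c→b18/s2 L1-HIT; vc=[25]
#4 0x165→b22/s2 MISS; vc=[25,18]
#5 0x12f→b18/s2 VC-HIT; vc=[25,22]
#6 0x120→b18/s2 L1-HIT; vc=[25,22]
#7 0x197→b25/s1 VC-HIT; vc=[9,22]
#8 0x190→b25/s1 L1-HIT; vc=[9,22]
#9 0x120→b18/s2 L1-HIT; vc=[9,22]
#10 0x122→b18/s2 L1-HIT; vc=[9,22]
#11 0x12f→b18/s2 L1-HIT; vc=[9,22]
#12 0x197→b25/s1 L1-HIT; vc=[9,22]
#13 0x127→b18/s2 L1-HIT; vc=[9,22]
#14 0x19a→b25/s1 L1-HIT; vc=[9,22]
#15 0x196→b25/s1 L1-HIT; vc=[9,22]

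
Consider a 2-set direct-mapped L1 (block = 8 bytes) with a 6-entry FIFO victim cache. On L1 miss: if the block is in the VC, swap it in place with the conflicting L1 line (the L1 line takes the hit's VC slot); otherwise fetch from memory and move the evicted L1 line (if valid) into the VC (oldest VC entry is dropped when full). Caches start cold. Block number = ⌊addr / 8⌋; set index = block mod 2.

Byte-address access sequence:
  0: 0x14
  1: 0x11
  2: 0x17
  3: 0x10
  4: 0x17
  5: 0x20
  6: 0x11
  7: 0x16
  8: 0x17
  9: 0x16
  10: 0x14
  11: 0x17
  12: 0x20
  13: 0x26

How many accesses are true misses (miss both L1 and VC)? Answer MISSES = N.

#0 0x14→b2/s0 MISS; vc=[]
#1 0x11→b2/s0 L1-HIT; vc=[]
#2 0x17→b2/s0 L1-HIT; vc=[]
#3 0x10→b2/s0 L1-HIT; vc=[]
#4 0x17→b2/s0 L1-HIT; vc=[]
#5 0x20→b4/s0 MISS; vc=[2]
#6 0x11→b2/s0 VC-HIT; vc=[4]
#7 0x16→b2/s0 L1-HIT; vc=[4]
#8 0x17→b2/s0 L1-HIT; vc=[4]
#9 0x16→b2/s0 L1-HIT; vc=[4]
#10 0x14→b2/s0 L1-HIT; vc=[4]
#11 0x17→b2/s0 L1-HIT; vc=[4]
#12 0x20→b4/s0 VC-HIT; vc=[2]
#13 0x26→b4/s0 L1-HIT; vc=[2]

MISSES = 2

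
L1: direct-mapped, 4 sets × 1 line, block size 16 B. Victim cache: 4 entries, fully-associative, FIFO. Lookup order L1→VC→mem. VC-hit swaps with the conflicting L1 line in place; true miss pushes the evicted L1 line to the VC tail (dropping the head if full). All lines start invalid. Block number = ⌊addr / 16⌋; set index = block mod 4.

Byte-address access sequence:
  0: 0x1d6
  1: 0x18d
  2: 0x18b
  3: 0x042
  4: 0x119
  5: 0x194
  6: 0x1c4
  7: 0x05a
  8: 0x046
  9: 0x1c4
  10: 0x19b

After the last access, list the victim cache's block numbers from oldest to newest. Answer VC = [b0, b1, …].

VC = [29, 17, 4, 5]

  [0] addr=0x1d6 blk=29 s=1: MISS | VC []
  [1] addr=0x18d blk=24 s=0: MISS | VC []
  [2] addr=0x18b blk=24 s=0: L1-HIT | VC []
  [3] addr=0x42 blk=4 s=0: MISS | VC [24]
  [4] addr=0x119 blk=17 s=1: MISS | VC [24, 29]
  [5] addr=0x194 blk=25 s=1: MISS | VC [24, 29, 17]
  [6] addr=0x1c4 blk=28 s=0: MISS | VC [24, 29, 17, 4]
  [7] addr=0x5a blk=5 s=1: MISS | VC [29, 17, 4, 25]
  [8] addr=0x46 blk=4 s=0: VC-HIT | VC [29, 17, 28, 25]
  [9] addr=0x1c4 blk=28 s=0: VC-HIT | VC [29, 17, 4, 25]
  [10] addr=0x19b blk=25 s=1: VC-HIT | VC [29, 17, 4, 5]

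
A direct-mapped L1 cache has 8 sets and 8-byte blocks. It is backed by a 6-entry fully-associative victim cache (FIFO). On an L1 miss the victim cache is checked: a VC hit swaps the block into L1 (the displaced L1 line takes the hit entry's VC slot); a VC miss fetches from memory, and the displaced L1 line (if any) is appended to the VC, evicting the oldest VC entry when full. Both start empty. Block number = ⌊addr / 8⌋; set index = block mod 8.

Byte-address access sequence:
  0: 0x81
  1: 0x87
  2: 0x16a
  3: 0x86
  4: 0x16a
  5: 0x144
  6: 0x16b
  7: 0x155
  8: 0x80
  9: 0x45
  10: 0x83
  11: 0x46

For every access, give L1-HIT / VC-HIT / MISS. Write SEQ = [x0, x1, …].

#0 0x81→b16/s0 MISS; vc=[]
#1 0x87→b16/s0 L1-HIT; vc=[]
#2 0x16a→b45/s5 MISS; vc=[]
#3 0x86→b16/s0 L1-HIT; vc=[]
#4 0x16a→b45/s5 L1-HIT; vc=[]
#5 0x144→b40/s0 MISS; vc=[16]
#6 0x16b→b45/s5 L1-HIT; vc=[16]
#7 0x155→b42/s2 MISS; vc=[16]
#8 0x80→b16/s0 VC-HIT; vc=[40]
#9 0x45→b8/s0 MISS; vc=[40,16]
#10 0x83→b16/s0 VC-HIT; vc=[40,8]
#11 0x46→b8/s0 VC-HIT; vc=[40,16]

SEQ = [MISS, L1-HIT, MISS, L1-HIT, L1-HIT, MISS, L1-HIT, MISS, VC-HIT, MISS, VC-HIT, VC-HIT]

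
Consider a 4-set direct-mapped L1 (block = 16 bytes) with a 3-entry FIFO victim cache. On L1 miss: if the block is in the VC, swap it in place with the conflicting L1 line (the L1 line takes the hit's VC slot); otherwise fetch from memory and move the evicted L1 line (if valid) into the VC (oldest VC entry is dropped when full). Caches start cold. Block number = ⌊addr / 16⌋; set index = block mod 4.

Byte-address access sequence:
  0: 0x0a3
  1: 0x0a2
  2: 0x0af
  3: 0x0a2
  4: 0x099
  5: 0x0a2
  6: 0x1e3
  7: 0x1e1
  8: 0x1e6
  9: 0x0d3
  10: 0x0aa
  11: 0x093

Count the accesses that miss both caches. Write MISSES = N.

  [0] addr=0xa3 blk=10 s=2: MISS | VC []
  [1] addr=0xa2 blk=10 s=2: L1-HIT | VC []
  [2] addr=0xaf blk=10 s=2: L1-HIT | VC []
  [3] addr=0xa2 blk=10 s=2: L1-HIT | VC []
  [4] addr=0x99 blk=9 s=1: MISS | VC []
  [5] addr=0xa2 blk=10 s=2: L1-HIT | VC []
  [6] addr=0x1e3 blk=30 s=2: MISS | VC [10]
  [7] addr=0x1e1 blk=30 s=2: L1-HIT | VC [10]
  [8] addr=0x1e6 blk=30 s=2: L1-HIT | VC [10]
  [9] addr=0xd3 blk=13 s=1: MISS | VC [10, 9]
  [10] addr=0xaa blk=10 s=2: VC-HIT | VC [30, 9]
  [11] addr=0x93 blk=9 s=1: VC-HIT | VC [30, 13]

MISSES = 4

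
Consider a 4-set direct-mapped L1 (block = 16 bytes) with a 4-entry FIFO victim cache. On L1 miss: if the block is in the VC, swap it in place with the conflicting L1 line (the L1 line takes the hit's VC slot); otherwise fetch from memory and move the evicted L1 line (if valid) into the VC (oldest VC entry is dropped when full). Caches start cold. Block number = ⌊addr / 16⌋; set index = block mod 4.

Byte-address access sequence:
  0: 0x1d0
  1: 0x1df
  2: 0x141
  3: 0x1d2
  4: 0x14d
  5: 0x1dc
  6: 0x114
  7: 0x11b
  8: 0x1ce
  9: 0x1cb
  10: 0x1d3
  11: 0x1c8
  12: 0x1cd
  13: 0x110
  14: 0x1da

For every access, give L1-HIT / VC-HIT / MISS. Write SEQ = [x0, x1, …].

  [0] addr=0x1d0 blk=29 s=1: MISS | VC []
  [1] addr=0x1df blk=29 s=1: L1-HIT | VC []
  [2] addr=0x141 blk=20 s=0: MISS | VC []
  [3] addr=0x1d2 blk=29 s=1: L1-HIT | VC []
  [4] addr=0x14d blk=20 s=0: L1-HIT | VC []
  [5] addr=0x1dc blk=29 s=1: L1-HIT | VC []
  [6] addr=0x114 blk=17 s=1: MISS | VC [29]
  [7] addr=0x11b blk=17 s=1: L1-HIT | VC [29]
  [8] addr=0x1ce blk=28 s=0: MISS | VC [29, 20]
  [9] addr=0x1cb blk=28 s=0: L1-HIT | VC [29, 20]
  [10] addr=0x1d3 blk=29 s=1: VC-HIT | VC [17, 20]
  [11] addr=0x1c8 blk=28 s=0: L1-HIT | VC [17, 20]
  [12] addr=0x1cd blk=28 s=0: L1-HIT | VC [17, 20]
  [13] addr=0x110 blk=17 s=1: VC-HIT | VC [29, 20]
  [14] addr=0x1da blk=29 s=1: VC-HIT | VC [17, 20]

SEQ = [MISS, L1-HIT, MISS, L1-HIT, L1-HIT, L1-HIT, MISS, L1-HIT, MISS, L1-HIT, VC-HIT, L1-HIT, L1-HIT, VC-HIT, VC-HIT]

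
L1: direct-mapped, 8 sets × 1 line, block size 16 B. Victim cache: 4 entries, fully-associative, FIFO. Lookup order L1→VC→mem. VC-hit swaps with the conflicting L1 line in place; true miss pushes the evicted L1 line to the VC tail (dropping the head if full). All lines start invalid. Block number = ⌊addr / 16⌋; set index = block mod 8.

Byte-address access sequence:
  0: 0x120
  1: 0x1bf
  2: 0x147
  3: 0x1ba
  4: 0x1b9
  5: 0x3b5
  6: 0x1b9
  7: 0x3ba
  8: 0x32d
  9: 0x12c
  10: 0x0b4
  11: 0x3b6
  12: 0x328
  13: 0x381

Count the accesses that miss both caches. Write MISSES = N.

MISSES = 7

#0 0x120→b18/s2 MISS; vc=[]
#1 0x1bf→b27/s3 MISS; vc=[]
#2 0x147→b20/s4 MISS; vc=[]
#3 0x1ba→b27/s3 L1-HIT; vc=[]
#4 0x1b9→b27/s3 L1-HIT; vc=[]
#5 0x3b5→b59/s3 MISS; vc=[27]
#6 0x1b9→b27/s3 VC-HIT; vc=[59]
#7 0x3ba→b59/s3 VC-HIT; vc=[27]
#8 0x32d→b50/s2 MISS; vc=[27,18]
#9 0x12c→b18/s2 VC-HIT; vc=[27,50]
#10 0xb4→b11/s3 MISS; vc=[27,50,59]
#11 0x3b6→b59/s3 VC-HIT; vc=[27,50,11]
#12 0x328→b50/s2 VC-HIT; vc=[27,18,11]
#13 0x381→b56/s0 MISS; vc=[27,18,11]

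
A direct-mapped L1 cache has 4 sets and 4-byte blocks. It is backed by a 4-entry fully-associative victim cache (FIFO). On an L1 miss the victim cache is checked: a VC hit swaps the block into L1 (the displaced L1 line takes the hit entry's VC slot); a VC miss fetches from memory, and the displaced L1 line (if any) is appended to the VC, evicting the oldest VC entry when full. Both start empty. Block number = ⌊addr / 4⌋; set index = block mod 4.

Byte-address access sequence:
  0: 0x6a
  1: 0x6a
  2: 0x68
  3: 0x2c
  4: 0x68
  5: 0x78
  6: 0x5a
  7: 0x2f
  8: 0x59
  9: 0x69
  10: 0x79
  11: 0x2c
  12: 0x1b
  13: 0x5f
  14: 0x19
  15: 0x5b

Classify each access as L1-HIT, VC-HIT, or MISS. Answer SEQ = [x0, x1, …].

  [0] addr=0x6a blk=26 s=2: MISS | VC []
  [1] addr=0x6a blk=26 s=2: L1-HIT | VC []
  [2] addr=0x68 blk=26 s=2: L1-HIT | VC []
  [3] addr=0x2c blk=11 s=3: MISS | VC []
  [4] addr=0x68 blk=26 s=2: L1-HIT | VC []
  [5] addr=0x78 blk=30 s=2: MISS | VC [26]
  [6] addr=0x5a blk=22 s=2: MISS | VC [26, 30]
  [7] addr=0x2f blk=11 s=3: L1-HIT | VC [26, 30]
  [8] addr=0x59 blk=22 s=2: L1-HIT | VC [26, 30]
  [9] addr=0x69 blk=26 s=2: VC-HIT | VC [22, 30]
  [10] addr=0x79 blk=30 s=2: VC-HIT | VC [22, 26]
  [11] addr=0x2c blk=11 s=3: L1-HIT | VC [22, 26]
  [12] addr=0x1b blk=6 s=2: MISS | VC [22, 26, 30]
  [13] addr=0x5f blk=23 s=3: MISS | VC [22, 26, 30, 11]
  [14] addr=0x19 blk=6 s=2: L1-HIT | VC [22, 26, 30, 11]
  [15] addr=0x5b blk=22 s=2: VC-HIT | VC [6, 26, 30, 11]

SEQ = [MISS, L1-HIT, L1-HIT, MISS, L1-HIT, MISS, MISS, L1-HIT, L1-HIT, VC-HIT, VC-HIT, L1-HIT, MISS, MISS, L1-HIT, VC-HIT]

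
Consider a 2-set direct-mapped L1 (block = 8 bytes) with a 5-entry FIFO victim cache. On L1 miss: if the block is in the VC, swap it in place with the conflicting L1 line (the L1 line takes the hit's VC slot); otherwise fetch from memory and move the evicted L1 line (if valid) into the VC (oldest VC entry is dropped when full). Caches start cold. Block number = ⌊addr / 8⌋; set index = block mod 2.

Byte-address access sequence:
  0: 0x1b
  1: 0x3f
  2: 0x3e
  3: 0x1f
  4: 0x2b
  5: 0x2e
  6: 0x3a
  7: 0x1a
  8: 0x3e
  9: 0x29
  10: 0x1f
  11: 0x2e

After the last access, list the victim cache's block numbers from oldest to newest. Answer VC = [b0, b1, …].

VC = [7, 3]

  [0] addr=0x1b blk=3 s=1: MISS | VC []
  [1] addr=0x3f blk=7 s=1: MISS | VC [3]
  [2] addr=0x3e blk=7 s=1: L1-HIT | VC [3]
  [3] addr=0x1f blk=3 s=1: VC-HIT | VC [7]
  [4] addr=0x2b blk=5 s=1: MISS | VC [7, 3]
  [5] addr=0x2e blk=5 s=1: L1-HIT | VC [7, 3]
  [6] addr=0x3a blk=7 s=1: VC-HIT | VC [5, 3]
  [7] addr=0x1a blk=3 s=1: VC-HIT | VC [5, 7]
  [8] addr=0x3e blk=7 s=1: VC-HIT | VC [5, 3]
  [9] addr=0x29 blk=5 s=1: VC-HIT | VC [7, 3]
  [10] addr=0x1f blk=3 s=1: VC-HIT | VC [7, 5]
  [11] addr=0x2e blk=5 s=1: VC-HIT | VC [7, 3]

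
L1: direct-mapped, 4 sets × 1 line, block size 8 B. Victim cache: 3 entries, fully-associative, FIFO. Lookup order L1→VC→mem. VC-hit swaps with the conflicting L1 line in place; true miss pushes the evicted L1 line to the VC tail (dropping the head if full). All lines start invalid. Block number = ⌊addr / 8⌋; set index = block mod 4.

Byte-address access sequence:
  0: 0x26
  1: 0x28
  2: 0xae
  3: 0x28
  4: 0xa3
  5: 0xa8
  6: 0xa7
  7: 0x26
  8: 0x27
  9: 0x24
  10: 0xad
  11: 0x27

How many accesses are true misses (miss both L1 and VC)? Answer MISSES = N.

MISSES = 4

#0 0x26→b4/s0 MISS; vc=[]
#1 0x28→b5/s1 MISS; vc=[]
#2 0xae→b21/s1 MISS; vc=[5]
#3 0x28→b5/s1 VC-HIT; vc=[21]
#4 0xa3→b20/s0 MISS; vc=[21,4]
#5 0xa8→b21/s1 VC-HIT; vc=[5,4]
#6 0xa7→b20/s0 L1-HIT; vc=[5,4]
#7 0x26→b4/s0 VC-HIT; vc=[5,20]
#8 0x27→b4/s0 L1-HIT; vc=[5,20]
#9 0x24→b4/s0 L1-HIT; vc=[5,20]
#10 0xad→b21/s1 L1-HIT; vc=[5,20]
#11 0x27→b4/s0 L1-HIT; vc=[5,20]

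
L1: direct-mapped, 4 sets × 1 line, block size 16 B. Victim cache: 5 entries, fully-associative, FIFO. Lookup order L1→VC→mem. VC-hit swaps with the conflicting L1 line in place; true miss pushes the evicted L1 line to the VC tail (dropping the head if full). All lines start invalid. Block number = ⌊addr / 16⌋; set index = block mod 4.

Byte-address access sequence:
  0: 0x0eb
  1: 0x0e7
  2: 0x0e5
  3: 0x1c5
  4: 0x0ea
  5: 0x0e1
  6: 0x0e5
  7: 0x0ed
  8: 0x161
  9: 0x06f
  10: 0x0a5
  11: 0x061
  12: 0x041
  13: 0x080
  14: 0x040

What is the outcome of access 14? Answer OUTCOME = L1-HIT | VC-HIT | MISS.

#0 0xeb→b14/s2 MISS; vc=[]
#1 0xe7→b14/s2 L1-HIT; vc=[]
#2 0xe5→b14/s2 L1-HIT; vc=[]
#3 0x1c5→b28/s0 MISS; vc=[]
#4 0xea→b14/s2 L1-HIT; vc=[]
#5 0xe1→b14/s2 L1-HIT; vc=[]
#6 0xe5→b14/s2 L1-HIT; vc=[]
#7 0xed→b14/s2 L1-HIT; vc=[]
#8 0x161→b22/s2 MISS; vc=[14]
#9 0x6f→b6/s2 MISS; vc=[14,22]
#10 0xa5→b10/s2 MISS; vc=[14,22,6]
#11 0x61→b6/s2 VC-HIT; vc=[14,22,10]
#12 0x41→b4/s0 MISS; vc=[14,22,10,28]
#13 0x80→b8/s0 MISS; vc=[14,22,10,28,4]
#14 0x40→b4/s0 VC-HIT; vc=[14,22,10,28,8]

OUTCOME = VC-HIT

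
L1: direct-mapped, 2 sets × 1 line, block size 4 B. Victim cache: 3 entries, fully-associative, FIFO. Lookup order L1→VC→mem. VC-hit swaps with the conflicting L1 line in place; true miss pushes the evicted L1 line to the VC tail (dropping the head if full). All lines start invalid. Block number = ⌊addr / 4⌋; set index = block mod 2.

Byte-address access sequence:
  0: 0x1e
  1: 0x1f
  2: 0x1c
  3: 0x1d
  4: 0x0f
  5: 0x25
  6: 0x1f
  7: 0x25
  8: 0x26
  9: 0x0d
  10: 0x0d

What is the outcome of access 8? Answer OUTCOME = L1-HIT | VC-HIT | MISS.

OUTCOME = L1-HIT

#0 0x1e→b7/s1 MISS; vc=[]
#1 0x1f→b7/s1 L1-HIT; vc=[]
#2 0x1c→b7/s1 L1-HIT; vc=[]
#3 0x1d→b7/s1 L1-HIT; vc=[]
#4 0xf→b3/s1 MISS; vc=[7]
#5 0x25→b9/s1 MISS; vc=[7,3]
#6 0x1f→b7/s1 VC-HIT; vc=[9,3]
#7 0x25→b9/s1 VC-HIT; vc=[7,3]
#8 0x26→b9/s1 L1-HIT; vc=[7,3]
#9 0xd→b3/s1 VC-HIT; vc=[7,9]
#10 0xd→b3/s1 L1-HIT; vc=[7,9]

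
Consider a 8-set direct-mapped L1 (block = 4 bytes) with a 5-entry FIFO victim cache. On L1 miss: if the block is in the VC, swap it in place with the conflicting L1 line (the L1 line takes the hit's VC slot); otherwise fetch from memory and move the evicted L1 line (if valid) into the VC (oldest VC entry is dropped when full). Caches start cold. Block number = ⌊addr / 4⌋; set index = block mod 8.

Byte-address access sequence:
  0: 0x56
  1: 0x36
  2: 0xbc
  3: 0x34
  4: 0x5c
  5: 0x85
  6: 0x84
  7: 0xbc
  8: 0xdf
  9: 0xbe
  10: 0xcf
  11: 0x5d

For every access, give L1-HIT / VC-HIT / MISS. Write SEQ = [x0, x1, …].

#0 0x56→b21/s5 MISS; vc=[]
#1 0x36→b13/s5 MISS; vc=[21]
#2 0xbc→b47/s7 MISS; vc=[21]
#3 0x34→b13/s5 L1-HIT; vc=[21]
#4 0x5c→b23/s7 MISS; vc=[21,47]
#5 0x85→b33/s1 MISS; vc=[21,47]
#6 0x84→b33/s1 L1-HIT; vc=[21,47]
#7 0xbc→b47/s7 VC-HIT; vc=[21,23]
#8 0xdf→b55/s7 MISS; vc=[21,23,47]
#9 0xbe→b47/s7 VC-HIT; vc=[21,23,55]
#10 0xcf→b51/s3 MISS; vc=[21,23,55]
#11 0x5d→b23/s7 VC-HIT; vc=[21,47,55]

SEQ = [MISS, MISS, MISS, L1-HIT, MISS, MISS, L1-HIT, VC-HIT, MISS, VC-HIT, MISS, VC-HIT]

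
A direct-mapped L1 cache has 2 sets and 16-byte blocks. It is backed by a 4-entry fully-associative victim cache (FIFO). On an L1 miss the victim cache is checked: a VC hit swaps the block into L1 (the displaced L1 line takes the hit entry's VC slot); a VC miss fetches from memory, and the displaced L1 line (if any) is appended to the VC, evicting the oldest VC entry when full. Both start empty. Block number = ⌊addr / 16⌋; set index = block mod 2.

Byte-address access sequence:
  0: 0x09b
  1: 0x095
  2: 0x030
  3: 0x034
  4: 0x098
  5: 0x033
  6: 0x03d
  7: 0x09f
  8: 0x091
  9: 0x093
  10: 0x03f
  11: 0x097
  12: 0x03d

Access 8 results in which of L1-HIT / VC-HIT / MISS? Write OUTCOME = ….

  [0] addr=0x9b blk=9 s=1: MISS | VC []
  [1] addr=0x95 blk=9 s=1: L1-HIT | VC []
  [2] addr=0x30 blk=3 s=1: MISS | VC [9]
  [3] addr=0x34 blk=3 s=1: L1-HIT | VC [9]
  [4] addr=0x98 blk=9 s=1: VC-HIT | VC [3]
  [5] addr=0x33 blk=3 s=1: VC-HIT | VC [9]
  [6] addr=0x3d blk=3 s=1: L1-HIT | VC [9]
  [7] addr=0x9f blk=9 s=1: VC-HIT | VC [3]
  [8] addr=0x91 blk=9 s=1: L1-HIT | VC [3]
  [9] addr=0x93 blk=9 s=1: L1-HIT | VC [3]
  [10] addr=0x3f blk=3 s=1: VC-HIT | VC [9]
  [11] addr=0x97 blk=9 s=1: VC-HIT | VC [3]
  [12] addr=0x3d blk=3 s=1: VC-HIT | VC [9]

OUTCOME = L1-HIT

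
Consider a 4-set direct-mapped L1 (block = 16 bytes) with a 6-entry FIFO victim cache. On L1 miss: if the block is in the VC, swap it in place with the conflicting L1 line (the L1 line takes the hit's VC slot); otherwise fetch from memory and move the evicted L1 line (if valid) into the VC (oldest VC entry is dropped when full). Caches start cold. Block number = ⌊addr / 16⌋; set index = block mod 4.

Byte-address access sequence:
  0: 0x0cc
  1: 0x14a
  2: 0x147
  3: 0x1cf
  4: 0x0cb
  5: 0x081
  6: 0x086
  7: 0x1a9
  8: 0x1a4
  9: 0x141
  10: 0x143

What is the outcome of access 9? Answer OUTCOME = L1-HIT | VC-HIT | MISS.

OUTCOME = VC-HIT

  [0] addr=0xcc blk=12 s=0: MISS | VC []
  [1] addr=0x14a blk=20 s=0: MISS | VC [12]
  [2] addr=0x147 blk=20 s=0: L1-HIT | VC [12]
  [3] addr=0x1cf blk=28 s=0: MISS | VC [12, 20]
  [4] addr=0xcb blk=12 s=0: VC-HIT | VC [28, 20]
  [5] addr=0x81 blk=8 s=0: MISS | VC [28, 20, 12]
  [6] addr=0x86 blk=8 s=0: L1-HIT | VC [28, 20, 12]
  [7] addr=0x1a9 blk=26 s=2: MISS | VC [28, 20, 12]
  [8] addr=0x1a4 blk=26 s=2: L1-HIT | VC [28, 20, 12]
  [9] addr=0x141 blk=20 s=0: VC-HIT | VC [28, 8, 12]
  [10] addr=0x143 blk=20 s=0: L1-HIT | VC [28, 8, 12]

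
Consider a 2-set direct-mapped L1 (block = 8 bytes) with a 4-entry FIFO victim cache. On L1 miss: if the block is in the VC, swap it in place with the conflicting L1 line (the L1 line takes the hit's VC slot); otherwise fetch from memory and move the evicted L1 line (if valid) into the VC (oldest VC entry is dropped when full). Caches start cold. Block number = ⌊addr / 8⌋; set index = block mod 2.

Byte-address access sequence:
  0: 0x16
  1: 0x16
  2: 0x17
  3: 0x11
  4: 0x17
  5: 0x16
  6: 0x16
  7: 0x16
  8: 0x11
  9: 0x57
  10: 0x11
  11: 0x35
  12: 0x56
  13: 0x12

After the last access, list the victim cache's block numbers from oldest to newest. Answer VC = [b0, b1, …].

  [0] addr=0x16 blk=2 s=0: MISS | VC []
  [1] addr=0x16 blk=2 s=0: L1-HIT | VC []
  [2] addr=0x17 blk=2 s=0: L1-HIT | VC []
  [3] addr=0x11 blk=2 s=0: L1-HIT | VC []
  [4] addr=0x17 blk=2 s=0: L1-HIT | VC []
  [5] addr=0x16 blk=2 s=0: L1-HIT | VC []
  [6] addr=0x16 blk=2 s=0: L1-HIT | VC []
  [7] addr=0x16 blk=2 s=0: L1-HIT | VC []
  [8] addr=0x11 blk=2 s=0: L1-HIT | VC []
  [9] addr=0x57 blk=10 s=0: MISS | VC [2]
  [10] addr=0x11 blk=2 s=0: VC-HIT | VC [10]
  [11] addr=0x35 blk=6 s=0: MISS | VC [10, 2]
  [12] addr=0x56 blk=10 s=0: VC-HIT | VC [6, 2]
  [13] addr=0x12 blk=2 s=0: VC-HIT | VC [6, 10]

VC = [6, 10]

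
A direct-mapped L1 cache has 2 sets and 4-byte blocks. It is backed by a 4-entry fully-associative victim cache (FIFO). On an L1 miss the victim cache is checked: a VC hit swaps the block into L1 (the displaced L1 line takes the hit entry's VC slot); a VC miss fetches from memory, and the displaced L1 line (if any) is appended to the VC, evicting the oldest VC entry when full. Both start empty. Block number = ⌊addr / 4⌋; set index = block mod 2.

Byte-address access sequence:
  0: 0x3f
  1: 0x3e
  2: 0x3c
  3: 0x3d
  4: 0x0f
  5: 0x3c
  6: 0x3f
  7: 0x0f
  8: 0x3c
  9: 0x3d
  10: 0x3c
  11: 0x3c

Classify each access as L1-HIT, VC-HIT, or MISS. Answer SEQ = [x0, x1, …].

SEQ = [MISS, L1-HIT, L1-HIT, L1-HIT, MISS, VC-HIT, L1-HIT, VC-HIT, VC-HIT, L1-HIT, L1-HIT, L1-HIT]

#0 0x3f→b15/s1 MISS; vc=[]
#1 0x3e→b15/s1 L1-HIT; vc=[]
#2 0x3c→b15/s1 L1-HIT; vc=[]
#3 0x3d→b15/s1 L1-HIT; vc=[]
#4 0xf→b3/s1 MISS; vc=[15]
#5 0x3c→b15/s1 VC-HIT; vc=[3]
#6 0x3f→b15/s1 L1-HIT; vc=[3]
#7 0xf→b3/s1 VC-HIT; vc=[15]
#8 0x3c→b15/s1 VC-HIT; vc=[3]
#9 0x3d→b15/s1 L1-HIT; vc=[3]
#10 0x3c→b15/s1 L1-HIT; vc=[3]
#11 0x3c→b15/s1 L1-HIT; vc=[3]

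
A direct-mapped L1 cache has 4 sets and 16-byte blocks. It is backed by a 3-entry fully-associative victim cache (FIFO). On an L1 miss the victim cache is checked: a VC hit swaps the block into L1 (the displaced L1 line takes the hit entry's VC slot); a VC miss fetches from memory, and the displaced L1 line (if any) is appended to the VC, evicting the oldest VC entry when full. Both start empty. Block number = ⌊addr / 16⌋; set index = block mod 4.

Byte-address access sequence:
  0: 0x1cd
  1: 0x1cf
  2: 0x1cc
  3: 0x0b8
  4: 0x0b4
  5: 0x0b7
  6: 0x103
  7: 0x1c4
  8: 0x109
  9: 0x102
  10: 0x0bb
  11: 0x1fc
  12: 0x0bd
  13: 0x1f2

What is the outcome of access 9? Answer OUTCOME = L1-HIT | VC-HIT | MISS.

OUTCOME = L1-HIT

#0 0x1cd→b28/s0 MISS; vc=[]
#1 0x1cf→b28/s0 L1-HIT; vc=[]
#2 0x1cc→b28/s0 L1-HIT; vc=[]
#3 0xb8→b11/s3 MISS; vc=[]
#4 0xb4→b11/s3 L1-HIT; vc=[]
#5 0xb7→b11/s3 L1-HIT; vc=[]
#6 0x103→b16/s0 MISS; vc=[28]
#7 0x1c4→b28/s0 VC-HIT; vc=[16]
#8 0x109→b16/s0 VC-HIT; vc=[28]
#9 0x102→b16/s0 L1-HIT; vc=[28]
#10 0xbb→b11/s3 L1-HIT; vc=[28]
#11 0x1fc→b31/s3 MISS; vc=[28,11]
#12 0xbd→b11/s3 VC-HIT; vc=[28,31]
#13 0x1f2→b31/s3 VC-HIT; vc=[28,11]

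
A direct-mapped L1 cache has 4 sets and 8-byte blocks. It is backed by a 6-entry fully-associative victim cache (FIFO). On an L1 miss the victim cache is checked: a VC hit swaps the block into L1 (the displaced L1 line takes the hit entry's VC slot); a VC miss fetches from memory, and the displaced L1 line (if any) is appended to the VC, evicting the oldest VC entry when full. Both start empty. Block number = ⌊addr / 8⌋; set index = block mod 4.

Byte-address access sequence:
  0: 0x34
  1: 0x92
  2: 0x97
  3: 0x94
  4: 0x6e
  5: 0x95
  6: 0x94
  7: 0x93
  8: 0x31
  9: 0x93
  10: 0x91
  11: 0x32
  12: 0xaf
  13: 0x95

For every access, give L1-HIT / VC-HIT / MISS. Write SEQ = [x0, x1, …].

SEQ = [MISS, MISS, L1-HIT, L1-HIT, MISS, L1-HIT, L1-HIT, L1-HIT, VC-HIT, VC-HIT, L1-HIT, VC-HIT, MISS, VC-HIT]

  [0] addr=0x34 blk=6 s=2: MISS | VC []
  [1] addr=0x92 blk=18 s=2: MISS | VC [6]
  [2] addr=0x97 blk=18 s=2: L1-HIT | VC [6]
  [3] addr=0x94 blk=18 s=2: L1-HIT | VC [6]
  [4] addr=0x6e blk=13 s=1: MISS | VC [6]
  [5] addr=0x95 blk=18 s=2: L1-HIT | VC [6]
  [6] addr=0x94 blk=18 s=2: L1-HIT | VC [6]
  [7] addr=0x93 blk=18 s=2: L1-HIT | VC [6]
  [8] addr=0x31 blk=6 s=2: VC-HIT | VC [18]
  [9] addr=0x93 blk=18 s=2: VC-HIT | VC [6]
  [10] addr=0x91 blk=18 s=2: L1-HIT | VC [6]
  [11] addr=0x32 blk=6 s=2: VC-HIT | VC [18]
  [12] addr=0xaf blk=21 s=1: MISS | VC [18, 13]
  [13] addr=0x95 blk=18 s=2: VC-HIT | VC [6, 13]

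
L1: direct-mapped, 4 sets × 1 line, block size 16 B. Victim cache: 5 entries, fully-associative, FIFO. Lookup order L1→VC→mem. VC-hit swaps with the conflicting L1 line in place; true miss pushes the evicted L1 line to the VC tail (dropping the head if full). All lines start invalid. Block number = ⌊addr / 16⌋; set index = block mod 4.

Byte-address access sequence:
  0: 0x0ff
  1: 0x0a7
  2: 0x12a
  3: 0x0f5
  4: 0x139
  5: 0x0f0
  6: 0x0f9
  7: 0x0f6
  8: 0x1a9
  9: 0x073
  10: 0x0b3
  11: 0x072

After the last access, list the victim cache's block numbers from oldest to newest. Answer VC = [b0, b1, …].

#0 0xff→b15/s3 MISS; vc=[]
#1 0xa7→b10/s2 MISS; vc=[]
#2 0x12a→b18/s2 MISS; vc=[10]
#3 0xf5→b15/s3 L1-HIT; vc=[10]
#4 0x139→b19/s3 MISS; vc=[10,15]
#5 0xf0→b15/s3 VC-HIT; vc=[10,19]
#6 0xf9→b15/s3 L1-HIT; vc=[10,19]
#7 0xf6→b15/s3 L1-HIT; vc=[10,19]
#8 0x1a9→b26/s2 MISS; vc=[10,19,18]
#9 0x73→b7/s3 MISS; vc=[10,19,18,15]
#10 0xb3→b11/s3 MISS; vc=[10,19,18,15,7]
#11 0x72→b7/s3 VC-HIT; vc=[10,19,18,15,11]

VC = [10, 19, 18, 15, 11]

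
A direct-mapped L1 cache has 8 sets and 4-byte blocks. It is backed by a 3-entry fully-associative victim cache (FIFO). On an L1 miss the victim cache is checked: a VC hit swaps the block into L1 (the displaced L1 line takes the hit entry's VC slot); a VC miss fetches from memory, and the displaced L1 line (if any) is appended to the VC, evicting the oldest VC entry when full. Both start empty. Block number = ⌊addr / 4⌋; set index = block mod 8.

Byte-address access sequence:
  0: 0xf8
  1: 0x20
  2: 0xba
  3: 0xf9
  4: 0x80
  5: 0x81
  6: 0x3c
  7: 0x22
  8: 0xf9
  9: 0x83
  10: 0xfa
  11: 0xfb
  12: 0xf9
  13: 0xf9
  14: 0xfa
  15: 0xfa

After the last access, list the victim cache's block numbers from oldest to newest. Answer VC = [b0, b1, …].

VC = [46, 8]

  [0] addr=0xf8 blk=62 s=6: MISS | VC []
  [1] addr=0x20 blk=8 s=0: MISS | VC []
  [2] addr=0xba blk=46 s=6: MISS | VC [62]
  [3] addr=0xf9 blk=62 s=6: VC-HIT | VC [46]
  [4] addr=0x80 blk=32 s=0: MISS | VC [46, 8]
  [5] addr=0x81 blk=32 s=0: L1-HIT | VC [46, 8]
  [6] addr=0x3c blk=15 s=7: MISS | VC [46, 8]
  [7] addr=0x22 blk=8 s=0: VC-HIT | VC [46, 32]
  [8] addr=0xf9 blk=62 s=6: L1-HIT | VC [46, 32]
  [9] addr=0x83 blk=32 s=0: VC-HIT | VC [46, 8]
  [10] addr=0xfa blk=62 s=6: L1-HIT | VC [46, 8]
  [11] addr=0xfb blk=62 s=6: L1-HIT | VC [46, 8]
  [12] addr=0xf9 blk=62 s=6: L1-HIT | VC [46, 8]
  [13] addr=0xf9 blk=62 s=6: L1-HIT | VC [46, 8]
  [14] addr=0xfa blk=62 s=6: L1-HIT | VC [46, 8]
  [15] addr=0xfa blk=62 s=6: L1-HIT | VC [46, 8]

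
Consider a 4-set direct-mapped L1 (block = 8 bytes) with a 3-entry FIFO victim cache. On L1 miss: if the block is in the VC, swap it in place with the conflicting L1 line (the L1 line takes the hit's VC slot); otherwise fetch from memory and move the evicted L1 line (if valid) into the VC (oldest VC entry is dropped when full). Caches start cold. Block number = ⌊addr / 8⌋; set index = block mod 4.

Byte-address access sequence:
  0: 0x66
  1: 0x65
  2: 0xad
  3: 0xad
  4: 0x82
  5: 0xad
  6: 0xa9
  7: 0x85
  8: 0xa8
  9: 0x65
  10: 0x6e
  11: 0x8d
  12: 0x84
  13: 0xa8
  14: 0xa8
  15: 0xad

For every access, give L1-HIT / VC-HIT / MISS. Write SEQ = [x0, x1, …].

SEQ = [MISS, L1-HIT, MISS, L1-HIT, MISS, L1-HIT, L1-HIT, L1-HIT, L1-HIT, VC-HIT, MISS, MISS, VC-HIT, VC-HIT, L1-HIT, L1-HIT]

  [0] addr=0x66 blk=12 s=0: MISS | VC []
  [1] addr=0x65 blk=12 s=0: L1-HIT | VC []
  [2] addr=0xad blk=21 s=1: MISS | VC []
  [3] addr=0xad blk=21 s=1: L1-HIT | VC []
  [4] addr=0x82 blk=16 s=0: MISS | VC [12]
  [5] addr=0xad blk=21 s=1: L1-HIT | VC [12]
  [6] addr=0xa9 blk=21 s=1: L1-HIT | VC [12]
  [7] addr=0x85 blk=16 s=0: L1-HIT | VC [12]
  [8] addr=0xa8 blk=21 s=1: L1-HIT | VC [12]
  [9] addr=0x65 blk=12 s=0: VC-HIT | VC [16]
  [10] addr=0x6e blk=13 s=1: MISS | VC [16, 21]
  [11] addr=0x8d blk=17 s=1: MISS | VC [16, 21, 13]
  [12] addr=0x84 blk=16 s=0: VC-HIT | VC [12, 21, 13]
  [13] addr=0xa8 blk=21 s=1: VC-HIT | VC [12, 17, 13]
  [14] addr=0xa8 blk=21 s=1: L1-HIT | VC [12, 17, 13]
  [15] addr=0xad blk=21 s=1: L1-HIT | VC [12, 17, 13]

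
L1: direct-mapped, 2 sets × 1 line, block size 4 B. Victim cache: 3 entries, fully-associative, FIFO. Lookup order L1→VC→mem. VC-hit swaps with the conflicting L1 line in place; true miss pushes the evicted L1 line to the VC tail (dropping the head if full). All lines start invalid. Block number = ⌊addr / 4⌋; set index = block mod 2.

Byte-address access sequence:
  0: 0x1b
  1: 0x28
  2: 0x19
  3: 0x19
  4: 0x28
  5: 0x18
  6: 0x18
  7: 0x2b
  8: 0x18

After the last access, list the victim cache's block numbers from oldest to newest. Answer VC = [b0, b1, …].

VC = [10]

#0 0x1b→b6/s0 MISS; vc=[]
#1 0x28→b10/s0 MISS; vc=[6]
#2 0x19→b6/s0 VC-HIT; vc=[10]
#3 0x19→b6/s0 L1-HIT; vc=[10]
#4 0x28→b10/s0 VC-HIT; vc=[6]
#5 0x18→b6/s0 VC-HIT; vc=[10]
#6 0x18→b6/s0 L1-HIT; vc=[10]
#7 0x2b→b10/s0 VC-HIT; vc=[6]
#8 0x18→b6/s0 VC-HIT; vc=[10]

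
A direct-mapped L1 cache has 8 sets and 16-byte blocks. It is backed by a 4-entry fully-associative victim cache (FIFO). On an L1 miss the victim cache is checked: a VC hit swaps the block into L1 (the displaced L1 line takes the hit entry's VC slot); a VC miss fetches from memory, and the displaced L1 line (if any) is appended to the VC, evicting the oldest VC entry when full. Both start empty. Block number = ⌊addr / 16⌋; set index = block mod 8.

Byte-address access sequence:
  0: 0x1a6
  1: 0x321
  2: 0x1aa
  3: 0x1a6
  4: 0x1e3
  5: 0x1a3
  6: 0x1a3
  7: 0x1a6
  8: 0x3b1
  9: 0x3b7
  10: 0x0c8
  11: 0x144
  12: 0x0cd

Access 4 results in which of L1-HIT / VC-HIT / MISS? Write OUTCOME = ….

  [0] addr=0x1a6 blk=26 s=2: MISS | VC []
  [1] addr=0x321 blk=50 s=2: MISS | VC [26]
  [2] addr=0x1aa blk=26 s=2: VC-HIT | VC [50]
  [3] addr=0x1a6 blk=26 s=2: L1-HIT | VC [50]
  [4] addr=0x1e3 blk=30 s=6: MISS | VC [50]
  [5] addr=0x1a3 blk=26 s=2: L1-HIT | VC [50]
  [6] addr=0x1a3 blk=26 s=2: L1-HIT | VC [50]
  [7] addr=0x1a6 blk=26 s=2: L1-HIT | VC [50]
  [8] addr=0x3b1 blk=59 s=3: MISS | VC [50]
  [9] addr=0x3b7 blk=59 s=3: L1-HIT | VC [50]
  [10] addr=0xc8 blk=12 s=4: MISS | VC [50]
  [11] addr=0x144 blk=20 s=4: MISS | VC [50, 12]
  [12] addr=0xcd blk=12 s=4: VC-HIT | VC [50, 20]

OUTCOME = MISS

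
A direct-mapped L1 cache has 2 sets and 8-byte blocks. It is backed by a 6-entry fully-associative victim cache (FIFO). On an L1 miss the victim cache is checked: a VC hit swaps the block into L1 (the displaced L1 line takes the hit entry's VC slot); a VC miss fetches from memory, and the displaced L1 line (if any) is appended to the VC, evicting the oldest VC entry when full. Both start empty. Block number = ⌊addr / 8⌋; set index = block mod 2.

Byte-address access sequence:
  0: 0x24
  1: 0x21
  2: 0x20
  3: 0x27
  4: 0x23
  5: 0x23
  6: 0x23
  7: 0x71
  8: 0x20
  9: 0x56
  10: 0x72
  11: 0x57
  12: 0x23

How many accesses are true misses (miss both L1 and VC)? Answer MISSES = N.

MISSES = 3

#0 0x24→b4/s0 MISS; vc=[]
#1 0x21→b4/s0 L1-HIT; vc=[]
#2 0x20→b4/s0 L1-HIT; vc=[]
#3 0x27→b4/s0 L1-HIT; vc=[]
#4 0x23→b4/s0 L1-HIT; vc=[]
#5 0x23→b4/s0 L1-HIT; vc=[]
#6 0x23→b4/s0 L1-HIT; vc=[]
#7 0x71→b14/s0 MISS; vc=[4]
#8 0x20→b4/s0 VC-HIT; vc=[14]
#9 0x56→b10/s0 MISS; vc=[14,4]
#10 0x72→b14/s0 VC-HIT; vc=[10,4]
#11 0x57→b10/s0 VC-HIT; vc=[14,4]
#12 0x23→b4/s0 VC-HIT; vc=[14,10]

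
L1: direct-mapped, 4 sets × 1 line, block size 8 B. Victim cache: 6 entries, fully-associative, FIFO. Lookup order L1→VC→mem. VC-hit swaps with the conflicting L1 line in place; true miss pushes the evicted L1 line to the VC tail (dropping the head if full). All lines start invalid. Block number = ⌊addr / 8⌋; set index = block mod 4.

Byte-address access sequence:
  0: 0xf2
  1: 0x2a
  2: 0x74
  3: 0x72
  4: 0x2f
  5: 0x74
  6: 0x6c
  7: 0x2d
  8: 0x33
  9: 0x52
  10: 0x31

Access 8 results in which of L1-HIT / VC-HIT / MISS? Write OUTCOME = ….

OUTCOME = MISS

  [0] addr=0xf2 blk=30 s=2: MISS | VC []
  [1] addr=0x2a blk=5 s=1: MISS | VC []
  [2] addr=0x74 blk=14 s=2: MISS | VC [30]
  [3] addr=0x72 blk=14 s=2: L1-HIT | VC [30]
  [4] addr=0x2f blk=5 s=1: L1-HIT | VC [30]
  [5] addr=0x74 blk=14 s=2: L1-HIT | VC [30]
  [6] addr=0x6c blk=13 s=1: MISS | VC [30, 5]
  [7] addr=0x2d blk=5 s=1: VC-HIT | VC [30, 13]
  [8] addr=0x33 blk=6 s=2: MISS | VC [30, 13, 14]
  [9] addr=0x52 blk=10 s=2: MISS | VC [30, 13, 14, 6]
  [10] addr=0x31 blk=6 s=2: VC-HIT | VC [30, 13, 14, 10]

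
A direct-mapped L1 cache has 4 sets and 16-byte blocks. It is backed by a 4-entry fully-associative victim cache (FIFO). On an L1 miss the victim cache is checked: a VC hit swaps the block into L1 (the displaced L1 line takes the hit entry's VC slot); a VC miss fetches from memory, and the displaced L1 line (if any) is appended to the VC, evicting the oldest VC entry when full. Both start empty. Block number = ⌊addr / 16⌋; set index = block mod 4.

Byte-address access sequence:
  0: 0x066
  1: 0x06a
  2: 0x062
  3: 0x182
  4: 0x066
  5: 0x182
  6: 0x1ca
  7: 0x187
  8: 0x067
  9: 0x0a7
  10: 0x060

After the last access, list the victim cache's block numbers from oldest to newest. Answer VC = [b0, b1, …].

VC = [28, 10]

  [0] addr=0x66 blk=6 s=2: MISS | VC []
  [1] addr=0x6a blk=6 s=2: L1-HIT | VC []
  [2] addr=0x62 blk=6 s=2: L1-HIT | VC []
  [3] addr=0x182 blk=24 s=0: MISS | VC []
  [4] addr=0x66 blk=6 s=2: L1-HIT | VC []
  [5] addr=0x182 blk=24 s=0: L1-HIT | VC []
  [6] addr=0x1ca blk=28 s=0: MISS | VC [24]
  [7] addr=0x187 blk=24 s=0: VC-HIT | VC [28]
  [8] addr=0x67 blk=6 s=2: L1-HIT | VC [28]
  [9] addr=0xa7 blk=10 s=2: MISS | VC [28, 6]
  [10] addr=0x60 blk=6 s=2: VC-HIT | VC [28, 10]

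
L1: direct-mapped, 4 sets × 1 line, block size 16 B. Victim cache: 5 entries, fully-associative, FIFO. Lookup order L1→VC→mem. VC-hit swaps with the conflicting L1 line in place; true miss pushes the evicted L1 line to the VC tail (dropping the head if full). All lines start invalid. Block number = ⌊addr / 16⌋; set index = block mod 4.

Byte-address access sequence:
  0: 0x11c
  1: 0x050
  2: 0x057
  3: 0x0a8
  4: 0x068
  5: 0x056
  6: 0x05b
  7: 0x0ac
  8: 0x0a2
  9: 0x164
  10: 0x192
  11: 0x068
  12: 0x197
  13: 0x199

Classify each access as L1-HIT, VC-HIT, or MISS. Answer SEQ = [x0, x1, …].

  [0] addr=0x11c blk=17 s=1: MISS | VC []
  [1] addr=0x50 blk=5 s=1: MISS | VC [17]
  [2] addr=0x57 blk=5 s=1: L1-HIT | VC [17]
  [3] addr=0xa8 blk=10 s=2: MISS | VC [17]
  [4] addr=0x68 blk=6 s=2: MISS | VC [17, 10]
  [5] addr=0x56 blk=5 s=1: L1-HIT | VC [17, 10]
  [6] addr=0x5b blk=5 s=1: L1-HIT | VC [17, 10]
  [7] addr=0xac blk=10 s=2: VC-HIT | VC [17, 6]
  [8] addr=0xa2 blk=10 s=2: L1-HIT | VC [17, 6]
  [9] addr=0x164 blk=22 s=2: MISS | VC [17, 6, 10]
  [10] addr=0x192 blk=25 s=1: MISS | VC [17, 6, 10, 5]
  [11] addr=0x68 blk=6 s=2: VC-HIT | VC [17, 22, 10, 5]
  [12] addr=0x197 blk=25 s=1: L1-HIT | VC [17, 22, 10, 5]
  [13] addr=0x199 blk=25 s=1: L1-HIT | VC [17, 22, 10, 5]

SEQ = [MISS, MISS, L1-HIT, MISS, MISS, L1-HIT, L1-HIT, VC-HIT, L1-HIT, MISS, MISS, VC-HIT, L1-HIT, L1-HIT]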